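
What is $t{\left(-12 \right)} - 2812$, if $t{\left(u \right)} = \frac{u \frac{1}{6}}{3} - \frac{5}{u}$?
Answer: $- \frac{11249}{4} \approx -2812.3$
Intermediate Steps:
$t{\left(u \right)} = - \frac{5}{u} + \frac{u}{18}$ ($t{\left(u \right)} = u \frac{1}{6} \cdot \frac{1}{3} - \frac{5}{u} = \frac{u}{6} \cdot \frac{1}{3} - \frac{5}{u} = \frac{u}{18} - \frac{5}{u} = - \frac{5}{u} + \frac{u}{18}$)
$t{\left(-12 \right)} - 2812 = \left(- \frac{5}{-12} + \frac{1}{18} \left(-12\right)\right) - 2812 = \left(\left(-5\right) \left(- \frac{1}{12}\right) - \frac{2}{3}\right) - 2812 = \left(\frac{5}{12} - \frac{2}{3}\right) - 2812 = - \frac{1}{4} - 2812 = - \frac{11249}{4}$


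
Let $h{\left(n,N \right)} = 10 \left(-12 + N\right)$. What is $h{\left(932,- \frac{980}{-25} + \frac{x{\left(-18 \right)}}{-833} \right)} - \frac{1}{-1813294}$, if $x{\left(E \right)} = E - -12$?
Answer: $\frac{8386891833}{30825998} \approx 272.07$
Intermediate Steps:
$x{\left(E \right)} = 12 + E$ ($x{\left(E \right)} = E + 12 = 12 + E$)
$h{\left(n,N \right)} = -120 + 10 N$
$h{\left(932,- \frac{980}{-25} + \frac{x{\left(-18 \right)}}{-833} \right)} - \frac{1}{-1813294} = \left(-120 + 10 \left(- \frac{980}{-25} + \frac{12 - 18}{-833}\right)\right) - \frac{1}{-1813294} = \left(-120 + 10 \left(\left(-980\right) \left(- \frac{1}{25}\right) - - \frac{6}{833}\right)\right) - - \frac{1}{1813294} = \left(-120 + 10 \left(\frac{196}{5} + \frac{6}{833}\right)\right) + \frac{1}{1813294} = \left(-120 + 10 \cdot \frac{163298}{4165}\right) + \frac{1}{1813294} = \left(-120 + \frac{326596}{833}\right) + \frac{1}{1813294} = \frac{226636}{833} + \frac{1}{1813294} = \frac{8386891833}{30825998}$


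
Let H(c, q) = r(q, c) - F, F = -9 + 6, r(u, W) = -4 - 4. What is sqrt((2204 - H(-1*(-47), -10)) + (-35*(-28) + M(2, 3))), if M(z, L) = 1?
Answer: sqrt(3190) ≈ 56.480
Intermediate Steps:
r(u, W) = -8
F = -3
H(c, q) = -5 (H(c, q) = -8 - 1*(-3) = -8 + 3 = -5)
sqrt((2204 - H(-1*(-47), -10)) + (-35*(-28) + M(2, 3))) = sqrt((2204 - 1*(-5)) + (-35*(-28) + 1)) = sqrt((2204 + 5) + (980 + 1)) = sqrt(2209 + 981) = sqrt(3190)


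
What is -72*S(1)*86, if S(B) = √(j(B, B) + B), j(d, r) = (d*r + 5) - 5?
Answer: -6192*√2 ≈ -8756.8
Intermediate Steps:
j(d, r) = d*r (j(d, r) = (5 + d*r) - 5 = d*r)
S(B) = √(B + B²) (S(B) = √(B*B + B) = √(B² + B) = √(B + B²))
-72*S(1)*86 = -72*√(1 + 1)*86 = -72*√2*86 = -6192*√2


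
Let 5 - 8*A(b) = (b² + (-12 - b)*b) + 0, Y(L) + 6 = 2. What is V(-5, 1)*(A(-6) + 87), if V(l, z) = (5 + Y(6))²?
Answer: 629/8 ≈ 78.625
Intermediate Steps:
Y(L) = -4 (Y(L) = -6 + 2 = -4)
V(l, z) = 1 (V(l, z) = (5 - 4)² = 1² = 1)
A(b) = 5/8 - b²/8 - b*(-12 - b)/8 (A(b) = 5/8 - ((b² + (-12 - b)*b) + 0)/8 = 5/8 - ((b² + b*(-12 - b)) + 0)/8 = 5/8 - (b² + b*(-12 - b))/8 = 5/8 + (-b²/8 - b*(-12 - b)/8) = 5/8 - b²/8 - b*(-12 - b)/8)
V(-5, 1)*(A(-6) + 87) = 1*((5/8 + (3/2)*(-6)) + 87) = 1*((5/8 - 9) + 87) = 1*(-67/8 + 87) = 1*(629/8) = 629/8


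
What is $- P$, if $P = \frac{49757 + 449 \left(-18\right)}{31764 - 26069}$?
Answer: $- \frac{8335}{1139} \approx -7.3178$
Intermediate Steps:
$P = \frac{8335}{1139}$ ($P = \frac{49757 - 8082}{5695} = 41675 \cdot \frac{1}{5695} = \frac{8335}{1139} \approx 7.3178$)
$- P = \left(-1\right) \frac{8335}{1139} = - \frac{8335}{1139}$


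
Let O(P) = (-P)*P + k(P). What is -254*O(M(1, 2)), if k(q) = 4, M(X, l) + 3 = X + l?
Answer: -1016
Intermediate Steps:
M(X, l) = -3 + X + l (M(X, l) = -3 + (X + l) = -3 + X + l)
O(P) = 4 - P² (O(P) = (-P)*P + 4 = -P² + 4 = 4 - P²)
-254*O(M(1, 2)) = -254*(4 - (-3 + 1 + 2)²) = -254*(4 - 1*0²) = -254*(4 - 1*0) = -254*(4 + 0) = -254*4 = -1016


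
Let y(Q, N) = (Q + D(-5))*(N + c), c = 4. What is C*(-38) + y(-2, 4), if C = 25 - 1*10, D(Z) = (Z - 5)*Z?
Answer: -186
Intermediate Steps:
D(Z) = Z*(-5 + Z) (D(Z) = (-5 + Z)*Z = Z*(-5 + Z))
y(Q, N) = (4 + N)*(50 + Q) (y(Q, N) = (Q - 5*(-5 - 5))*(N + 4) = (Q - 5*(-10))*(4 + N) = (Q + 50)*(4 + N) = (50 + Q)*(4 + N) = (4 + N)*(50 + Q))
C = 15 (C = 25 - 10 = 15)
C*(-38) + y(-2, 4) = 15*(-38) + (200 + 4*(-2) + 50*4 + 4*(-2)) = -570 + (200 - 8 + 200 - 8) = -570 + 384 = -186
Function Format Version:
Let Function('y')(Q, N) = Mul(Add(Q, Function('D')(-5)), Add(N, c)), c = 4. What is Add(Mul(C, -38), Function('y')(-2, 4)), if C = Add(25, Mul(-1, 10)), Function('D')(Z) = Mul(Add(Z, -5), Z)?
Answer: -186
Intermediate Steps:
Function('D')(Z) = Mul(Z, Add(-5, Z)) (Function('D')(Z) = Mul(Add(-5, Z), Z) = Mul(Z, Add(-5, Z)))
Function('y')(Q, N) = Mul(Add(4, N), Add(50, Q)) (Function('y')(Q, N) = Mul(Add(Q, Mul(-5, Add(-5, -5))), Add(N, 4)) = Mul(Add(Q, Mul(-5, -10)), Add(4, N)) = Mul(Add(Q, 50), Add(4, N)) = Mul(Add(50, Q), Add(4, N)) = Mul(Add(4, N), Add(50, Q)))
C = 15 (C = Add(25, -10) = 15)
Add(Mul(C, -38), Function('y')(-2, 4)) = Add(Mul(15, -38), Add(200, Mul(4, -2), Mul(50, 4), Mul(4, -2))) = Add(-570, Add(200, -8, 200, -8)) = Add(-570, 384) = -186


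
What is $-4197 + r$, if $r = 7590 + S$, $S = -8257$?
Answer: $-4864$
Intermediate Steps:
$r = -667$ ($r = 7590 - 8257 = -667$)
$-4197 + r = -4197 - 667 = -4864$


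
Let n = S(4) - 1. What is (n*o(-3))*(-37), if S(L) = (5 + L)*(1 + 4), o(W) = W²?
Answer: -14652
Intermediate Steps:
S(L) = 25 + 5*L (S(L) = (5 + L)*5 = 25 + 5*L)
n = 44 (n = (25 + 5*4) - 1 = (25 + 20) - 1 = 45 - 1 = 44)
(n*o(-3))*(-37) = (44*(-3)²)*(-37) = (44*9)*(-37) = 396*(-37) = -14652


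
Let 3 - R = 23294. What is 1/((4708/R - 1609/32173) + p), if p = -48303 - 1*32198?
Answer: -749341343/60322916398546 ≈ -1.2422e-5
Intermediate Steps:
R = -23291 (R = 3 - 1*23294 = 3 - 23294 = -23291)
p = -80501 (p = -48303 - 32198 = -80501)
1/((4708/R - 1609/32173) + p) = 1/((4708/(-23291) - 1609/32173) - 80501) = 1/((4708*(-1/23291) - 1609*1/32173) - 80501) = 1/((-4708/23291 - 1609/32173) - 80501) = 1/(-188945703/749341343 - 80501) = 1/(-60322916398546/749341343) = -749341343/60322916398546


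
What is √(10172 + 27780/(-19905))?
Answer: 2*√4477428046/1327 ≈ 100.85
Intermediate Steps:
√(10172 + 27780/(-19905)) = √(10172 + 27780*(-1/19905)) = √(10172 - 1852/1327) = √(13496392/1327) = 2*√4477428046/1327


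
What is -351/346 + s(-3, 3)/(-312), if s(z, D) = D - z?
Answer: -9299/8996 ≈ -1.0337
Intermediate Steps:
-351/346 + s(-3, 3)/(-312) = -351/346 + (3 - 1*(-3))/(-312) = -351*1/346 + (3 + 3)*(-1/312) = -351/346 + 6*(-1/312) = -351/346 - 1/52 = -9299/8996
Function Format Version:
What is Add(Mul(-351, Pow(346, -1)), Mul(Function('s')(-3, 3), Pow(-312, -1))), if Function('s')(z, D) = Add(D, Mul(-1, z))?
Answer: Rational(-9299, 8996) ≈ -1.0337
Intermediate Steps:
Add(Mul(-351, Pow(346, -1)), Mul(Function('s')(-3, 3), Pow(-312, -1))) = Add(Mul(-351, Pow(346, -1)), Mul(Add(3, Mul(-1, -3)), Pow(-312, -1))) = Add(Mul(-351, Rational(1, 346)), Mul(Add(3, 3), Rational(-1, 312))) = Add(Rational(-351, 346), Mul(6, Rational(-1, 312))) = Add(Rational(-351, 346), Rational(-1, 52)) = Rational(-9299, 8996)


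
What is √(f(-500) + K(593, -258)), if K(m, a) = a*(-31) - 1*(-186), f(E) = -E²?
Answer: 2*I*√60454 ≈ 491.75*I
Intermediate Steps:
K(m, a) = 186 - 31*a (K(m, a) = -31*a + 186 = 186 - 31*a)
√(f(-500) + K(593, -258)) = √(-1*(-500)² + (186 - 31*(-258))) = √(-1*250000 + (186 + 7998)) = √(-250000 + 8184) = √(-241816) = 2*I*√60454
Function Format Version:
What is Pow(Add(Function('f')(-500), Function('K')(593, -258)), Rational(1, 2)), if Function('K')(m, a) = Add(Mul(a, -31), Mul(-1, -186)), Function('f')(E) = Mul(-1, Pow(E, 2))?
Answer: Mul(2, I, Pow(60454, Rational(1, 2))) ≈ Mul(491.75, I)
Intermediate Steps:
Function('K')(m, a) = Add(186, Mul(-31, a)) (Function('K')(m, a) = Add(Mul(-31, a), 186) = Add(186, Mul(-31, a)))
Pow(Add(Function('f')(-500), Function('K')(593, -258)), Rational(1, 2)) = Pow(Add(Mul(-1, Pow(-500, 2)), Add(186, Mul(-31, -258))), Rational(1, 2)) = Pow(Add(Mul(-1, 250000), Add(186, 7998)), Rational(1, 2)) = Pow(Add(-250000, 8184), Rational(1, 2)) = Pow(-241816, Rational(1, 2)) = Mul(2, I, Pow(60454, Rational(1, 2)))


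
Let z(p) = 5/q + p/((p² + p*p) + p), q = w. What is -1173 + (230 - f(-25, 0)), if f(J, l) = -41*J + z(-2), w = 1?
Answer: -5918/3 ≈ -1972.7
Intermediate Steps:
q = 1
z(p) = 5 + p/(p + 2*p²) (z(p) = 5/1 + p/((p² + p*p) + p) = 5*1 + p/((p² + p²) + p) = 5 + p/(2*p² + p) = 5 + p/(p + 2*p²))
f(J, l) = 14/3 - 41*J (f(J, l) = -41*J + 2*(3 + 5*(-2))/(1 + 2*(-2)) = -41*J + 2*(3 - 10)/(1 - 4) = -41*J + 2*(-7)/(-3) = -41*J + 2*(-⅓)*(-7) = -41*J + 14/3 = 14/3 - 41*J)
-1173 + (230 - f(-25, 0)) = -1173 + (230 - (14/3 - 41*(-25))) = -1173 + (230 - (14/3 + 1025)) = -1173 + (230 - 1*3089/3) = -1173 + (230 - 3089/3) = -1173 - 2399/3 = -5918/3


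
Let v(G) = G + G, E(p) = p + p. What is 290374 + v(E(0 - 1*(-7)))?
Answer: 290402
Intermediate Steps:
E(p) = 2*p
v(G) = 2*G
290374 + v(E(0 - 1*(-7))) = 290374 + 2*(2*(0 - 1*(-7))) = 290374 + 2*(2*(0 + 7)) = 290374 + 2*(2*7) = 290374 + 2*14 = 290374 + 28 = 290402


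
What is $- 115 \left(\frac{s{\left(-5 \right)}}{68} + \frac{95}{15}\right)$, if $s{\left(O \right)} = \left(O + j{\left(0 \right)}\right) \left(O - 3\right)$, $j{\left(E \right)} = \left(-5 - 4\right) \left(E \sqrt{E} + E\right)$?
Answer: $- \frac{40595}{51} \approx -795.98$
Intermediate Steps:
$j{\left(E \right)} = - 9 E - 9 E^{\frac{3}{2}}$ ($j{\left(E \right)} = - 9 \left(E^{\frac{3}{2}} + E\right) = - 9 \left(E + E^{\frac{3}{2}}\right) = - 9 E - 9 E^{\frac{3}{2}}$)
$s{\left(O \right)} = O \left(-3 + O\right)$ ($s{\left(O \right)} = \left(O - 9 \cdot 0^{\frac{3}{2}}\right) \left(O - 3\right) = \left(O + \left(0 - 0\right)\right) \left(-3 + O\right) = \left(O + \left(0 + 0\right)\right) \left(-3 + O\right) = \left(O + 0\right) \left(-3 + O\right) = O \left(-3 + O\right)$)
$- 115 \left(\frac{s{\left(-5 \right)}}{68} + \frac{95}{15}\right) = - 115 \left(\frac{\left(-5\right) \left(-3 - 5\right)}{68} + \frac{95}{15}\right) = - 115 \left(\left(-5\right) \left(-8\right) \frac{1}{68} + 95 \cdot \frac{1}{15}\right) = - 115 \left(40 \cdot \frac{1}{68} + \frac{19}{3}\right) = - 115 \left(\frac{10}{17} + \frac{19}{3}\right) = \left(-115\right) \frac{353}{51} = - \frac{40595}{51}$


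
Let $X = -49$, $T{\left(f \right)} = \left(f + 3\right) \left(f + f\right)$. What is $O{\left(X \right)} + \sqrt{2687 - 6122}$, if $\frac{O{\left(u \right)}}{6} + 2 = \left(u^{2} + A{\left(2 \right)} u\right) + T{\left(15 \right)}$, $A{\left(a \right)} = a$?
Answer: $17046 + i \sqrt{3435} \approx 17046.0 + 58.609 i$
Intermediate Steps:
$T{\left(f \right)} = 2 f \left(3 + f\right)$ ($T{\left(f \right)} = \left(3 + f\right) 2 f = 2 f \left(3 + f\right)$)
$O{\left(u \right)} = 3228 + 6 u^{2} + 12 u$ ($O{\left(u \right)} = -12 + 6 \left(\left(u^{2} + 2 u\right) + 2 \cdot 15 \left(3 + 15\right)\right) = -12 + 6 \left(\left(u^{2} + 2 u\right) + 2 \cdot 15 \cdot 18\right) = -12 + 6 \left(\left(u^{2} + 2 u\right) + 540\right) = -12 + 6 \left(540 + u^{2} + 2 u\right) = -12 + \left(3240 + 6 u^{2} + 12 u\right) = 3228 + 6 u^{2} + 12 u$)
$O{\left(X \right)} + \sqrt{2687 - 6122} = \left(3228 + 6 \left(-49\right)^{2} + 12 \left(-49\right)\right) + \sqrt{2687 - 6122} = \left(3228 + 6 \cdot 2401 - 588\right) + \sqrt{-3435} = \left(3228 + 14406 - 588\right) + i \sqrt{3435} = 17046 + i \sqrt{3435}$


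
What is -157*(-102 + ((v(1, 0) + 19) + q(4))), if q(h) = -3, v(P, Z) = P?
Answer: 13345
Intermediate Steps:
-157*(-102 + ((v(1, 0) + 19) + q(4))) = -157*(-102 + ((1 + 19) - 3)) = -157*(-102 + (20 - 3)) = -157*(-102 + 17) = -157*(-85) = 13345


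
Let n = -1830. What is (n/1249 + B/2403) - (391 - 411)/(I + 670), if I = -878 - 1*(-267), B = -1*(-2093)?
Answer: -45189707/177079473 ≈ -0.25519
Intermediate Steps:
B = 2093
I = -611 (I = -878 + 267 = -611)
(n/1249 + B/2403) - (391 - 411)/(I + 670) = (-1830/1249 + 2093/2403) - (391 - 411)/(-611 + 670) = (-1830*1/1249 + 2093*(1/2403)) - (-20)/59 = (-1830/1249 + 2093/2403) - (-20)/59 = -1783333/3001347 - 1*(-20/59) = -1783333/3001347 + 20/59 = -45189707/177079473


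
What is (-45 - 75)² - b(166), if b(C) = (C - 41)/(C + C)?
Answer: 4780675/332 ≈ 14400.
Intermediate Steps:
b(C) = (-41 + C)/(2*C) (b(C) = (-41 + C)/((2*C)) = (-41 + C)*(1/(2*C)) = (-41 + C)/(2*C))
(-45 - 75)² - b(166) = (-45 - 75)² - (-41 + 166)/(2*166) = (-120)² - 125/(2*166) = 14400 - 1*125/332 = 14400 - 125/332 = 4780675/332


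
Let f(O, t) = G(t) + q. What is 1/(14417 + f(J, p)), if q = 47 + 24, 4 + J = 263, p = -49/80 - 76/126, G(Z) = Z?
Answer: 5040/73013393 ≈ 6.9028e-5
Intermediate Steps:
p = -6127/5040 (p = -49*1/80 - 76*1/126 = -49/80 - 38/63 = -6127/5040 ≈ -1.2157)
J = 259 (J = -4 + 263 = 259)
q = 71
f(O, t) = 71 + t (f(O, t) = t + 71 = 71 + t)
1/(14417 + f(J, p)) = 1/(14417 + (71 - 6127/5040)) = 1/(14417 + 351713/5040) = 1/(73013393/5040) = 5040/73013393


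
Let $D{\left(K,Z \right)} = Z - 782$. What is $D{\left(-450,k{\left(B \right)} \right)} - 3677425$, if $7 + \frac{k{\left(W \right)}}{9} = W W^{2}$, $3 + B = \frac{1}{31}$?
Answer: $- \frac{109586349762}{29791} \approx -3.6785 \cdot 10^{6}$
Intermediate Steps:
$B = - \frac{92}{31}$ ($B = -3 + \frac{1}{31} = - \frac{92}{31} \approx -2.9677$)
$k{\left(W \right)} = -63 + 9 W^{3}$ ($k{\left(W \right)} = -63 + 9 W W^{2} = -63 + 9 W^{3}$)
$D{\left(K,Z \right)} = -782 + Z$
$D{\left(-450,k{\left(B \right)} \right)} - 3677425 = \left(-782 + \left(-63 + 9 \left(- \frac{92}{31}\right)^{3}\right)\right) - 3677425 = \left(-782 + \left(-63 + 9 \left(- \frac{778688}{29791}\right)\right)\right) - 3677425 = \left(-782 - \frac{8885025}{29791}\right) - 3677425 = - \frac{32181587}{29791} - 3677425 = - \frac{109586349762}{29791}$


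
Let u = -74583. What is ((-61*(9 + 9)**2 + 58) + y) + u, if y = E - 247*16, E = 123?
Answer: -98118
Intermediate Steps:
y = -3829 (y = 123 - 247*16 = 123 - 3952 = -3829)
((-61*(9 + 9)**2 + 58) + y) + u = ((-61*(9 + 9)**2 + 58) - 3829) - 74583 = ((-61*18**2 + 58) - 3829) - 74583 = ((-61*324 + 58) - 3829) - 74583 = ((-19764 + 58) - 3829) - 74583 = (-19706 - 3829) - 74583 = -23535 - 74583 = -98118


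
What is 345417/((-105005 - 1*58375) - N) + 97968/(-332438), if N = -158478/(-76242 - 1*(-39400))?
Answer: -401688847624493/166756564379987 ≈ -2.4088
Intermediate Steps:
N = 79239/18421 (N = -158478/(-76242 + 39400) = -158478/(-36842) = -158478*(-1/36842) = 79239/18421 ≈ 4.3016)
345417/((-105005 - 1*58375) - N) + 97968/(-332438) = 345417/((-105005 - 1*58375) - 1*79239/18421) + 97968/(-332438) = 345417/((-105005 - 58375) - 79239/18421) + 97968*(-1/332438) = 345417/(-163380 - 79239/18421) - 48984/166219 = 345417/(-3009702219/18421) - 48984/166219 = 345417*(-18421/3009702219) - 48984/166219 = -2120975519/1003234073 - 48984/166219 = -401688847624493/166756564379987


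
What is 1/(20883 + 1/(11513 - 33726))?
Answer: 22213/463874078 ≈ 4.7886e-5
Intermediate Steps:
1/(20883 + 1/(11513 - 33726)) = 1/(20883 + 1/(-22213)) = 1/(20883 - 1/22213) = 1/(463874078/22213) = 22213/463874078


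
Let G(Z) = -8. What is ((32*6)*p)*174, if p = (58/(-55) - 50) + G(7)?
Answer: -108509184/55 ≈ -1.9729e+6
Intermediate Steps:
p = -3248/55 (p = (58/(-55) - 50) - 8 = (58*(-1/55) - 50) - 8 = (-58/55 - 50) - 8 = -2808/55 - 8 = -3248/55 ≈ -59.055)
((32*6)*p)*174 = ((32*6)*(-3248/55))*174 = (192*(-3248/55))*174 = -623616/55*174 = -108509184/55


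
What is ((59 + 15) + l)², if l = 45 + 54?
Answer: 29929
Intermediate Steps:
l = 99
((59 + 15) + l)² = ((59 + 15) + 99)² = (74 + 99)² = 173² = 29929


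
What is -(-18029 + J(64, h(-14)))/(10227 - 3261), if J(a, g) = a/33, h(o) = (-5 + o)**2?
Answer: 594893/229878 ≈ 2.5879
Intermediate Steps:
J(a, g) = a/33 (J(a, g) = a*(1/33) = a/33)
-(-18029 + J(64, h(-14)))/(10227 - 3261) = -(-18029 + (1/33)*64)/(10227 - 3261) = -(-18029 + 64/33)/6966 = -(-594893)/(33*6966) = -1*(-594893/229878) = 594893/229878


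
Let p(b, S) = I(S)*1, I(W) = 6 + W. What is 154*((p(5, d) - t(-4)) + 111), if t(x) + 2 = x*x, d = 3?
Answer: 16324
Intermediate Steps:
p(b, S) = 6 + S (p(b, S) = (6 + S)*1 = 6 + S)
t(x) = -2 + x² (t(x) = -2 + x*x = -2 + x²)
154*((p(5, d) - t(-4)) + 111) = 154*(((6 + 3) - (-2 + (-4)²)) + 111) = 154*((9 - (-2 + 16)) + 111) = 154*((9 - 1*14) + 111) = 154*((9 - 14) + 111) = 154*(-5 + 111) = 154*106 = 16324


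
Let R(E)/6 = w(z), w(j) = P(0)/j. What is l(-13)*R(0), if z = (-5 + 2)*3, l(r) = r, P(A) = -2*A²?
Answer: 0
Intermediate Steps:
z = -9 (z = -3*3 = -9)
w(j) = 0 (w(j) = (-2*0²)/j = (-2*0)/j = 0/j = 0)
R(E) = 0 (R(E) = 6*0 = 0)
l(-13)*R(0) = -13*0 = 0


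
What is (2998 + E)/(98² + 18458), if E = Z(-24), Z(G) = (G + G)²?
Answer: 2651/14031 ≈ 0.18894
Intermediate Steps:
Z(G) = 4*G² (Z(G) = (2*G)² = 4*G²)
E = 2304 (E = 4*(-24)² = 4*576 = 2304)
(2998 + E)/(98² + 18458) = (2998 + 2304)/(98² + 18458) = 5302/(9604 + 18458) = 5302/28062 = 5302*(1/28062) = 2651/14031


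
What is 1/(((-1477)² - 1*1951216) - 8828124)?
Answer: -1/8597811 ≈ -1.1631e-7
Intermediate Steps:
1/(((-1477)² - 1*1951216) - 8828124) = 1/((2181529 - 1951216) - 8828124) = 1/(230313 - 8828124) = 1/(-8597811) = -1/8597811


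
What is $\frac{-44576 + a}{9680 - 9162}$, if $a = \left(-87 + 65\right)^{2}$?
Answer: $- \frac{22046}{259} \approx -85.12$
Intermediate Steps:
$a = 484$ ($a = \left(-22\right)^{2} = 484$)
$\frac{-44576 + a}{9680 - 9162} = \frac{-44576 + 484}{9680 - 9162} = - \frac{44092}{518} = \left(-44092\right) \frac{1}{518} = - \frac{22046}{259}$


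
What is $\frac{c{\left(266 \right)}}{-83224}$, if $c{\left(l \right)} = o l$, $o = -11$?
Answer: $\frac{1463}{41612} \approx 0.035158$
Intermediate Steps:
$c{\left(l \right)} = - 11 l$
$\frac{c{\left(266 \right)}}{-83224} = \frac{\left(-11\right) 266}{-83224} = \left(-2926\right) \left(- \frac{1}{83224}\right) = \frac{1463}{41612}$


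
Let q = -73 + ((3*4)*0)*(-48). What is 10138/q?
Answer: -10138/73 ≈ -138.88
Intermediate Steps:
q = -73 (q = -73 + (12*0)*(-48) = -73 + 0*(-48) = -73 + 0 = -73)
10138/q = 10138/(-73) = 10138*(-1/73) = -10138/73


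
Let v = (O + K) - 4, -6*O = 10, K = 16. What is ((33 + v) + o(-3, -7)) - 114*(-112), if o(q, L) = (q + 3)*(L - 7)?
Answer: 38434/3 ≈ 12811.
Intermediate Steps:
O = -5/3 (O = -⅙*10 = -5/3 ≈ -1.6667)
v = 31/3 (v = (-5/3 + 16) - 4 = 43/3 - 4 = 31/3 ≈ 10.333)
o(q, L) = (-7 + L)*(3 + q) (o(q, L) = (3 + q)*(-7 + L) = (-7 + L)*(3 + q))
((33 + v) + o(-3, -7)) - 114*(-112) = ((33 + 31/3) + (-21 - 7*(-3) + 3*(-7) - 7*(-3))) - 114*(-112) = (130/3 + (-21 + 21 - 21 + 21)) + 12768 = (130/3 + 0) + 12768 = 130/3 + 12768 = 38434/3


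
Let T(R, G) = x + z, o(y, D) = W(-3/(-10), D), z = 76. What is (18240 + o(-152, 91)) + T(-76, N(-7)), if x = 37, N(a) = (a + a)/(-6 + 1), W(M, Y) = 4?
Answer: 18357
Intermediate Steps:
N(a) = -2*a/5 (N(a) = (2*a)/(-5) = (2*a)*(-⅕) = -2*a/5)
o(y, D) = 4
T(R, G) = 113 (T(R, G) = 37 + 76 = 113)
(18240 + o(-152, 91)) + T(-76, N(-7)) = (18240 + 4) + 113 = 18244 + 113 = 18357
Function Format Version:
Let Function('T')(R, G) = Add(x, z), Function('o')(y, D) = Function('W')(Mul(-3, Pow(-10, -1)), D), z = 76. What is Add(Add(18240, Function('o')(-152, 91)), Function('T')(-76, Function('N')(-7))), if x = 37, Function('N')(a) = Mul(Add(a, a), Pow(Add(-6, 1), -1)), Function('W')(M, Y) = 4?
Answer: 18357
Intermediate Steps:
Function('N')(a) = Mul(Rational(-2, 5), a) (Function('N')(a) = Mul(Mul(2, a), Pow(-5, -1)) = Mul(Mul(2, a), Rational(-1, 5)) = Mul(Rational(-2, 5), a))
Function('o')(y, D) = 4
Function('T')(R, G) = 113 (Function('T')(R, G) = Add(37, 76) = 113)
Add(Add(18240, Function('o')(-152, 91)), Function('T')(-76, Function('N')(-7))) = Add(Add(18240, 4), 113) = Add(18244, 113) = 18357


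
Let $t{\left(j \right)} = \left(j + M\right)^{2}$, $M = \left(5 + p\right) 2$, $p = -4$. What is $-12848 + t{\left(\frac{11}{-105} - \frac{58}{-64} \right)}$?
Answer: $- \frac{144960176231}{11289600} \approx -12840.0$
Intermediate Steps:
$M = 2$ ($M = \left(5 - 4\right) 2 = 1 \cdot 2 = 2$)
$t{\left(j \right)} = \left(2 + j\right)^{2}$ ($t{\left(j \right)} = \left(j + 2\right)^{2} = \left(2 + j\right)^{2}$)
$-12848 + t{\left(\frac{11}{-105} - \frac{58}{-64} \right)} = -12848 + \left(2 + \left(\frac{11}{-105} - \frac{58}{-64}\right)\right)^{2} = -12848 + \left(2 + \left(11 \left(- \frac{1}{105}\right) - - \frac{29}{32}\right)\right)^{2} = -12848 + \left(2 + \left(- \frac{11}{105} + \frac{29}{32}\right)\right)^{2} = -12848 + \left(2 + \frac{2693}{3360}\right)^{2} = -12848 + \left(\frac{9413}{3360}\right)^{2} = -12848 + \frac{88604569}{11289600} = - \frac{144960176231}{11289600}$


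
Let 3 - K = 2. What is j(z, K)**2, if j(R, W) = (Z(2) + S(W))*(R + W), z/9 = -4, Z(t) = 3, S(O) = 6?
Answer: 99225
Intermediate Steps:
z = -36 (z = 9*(-4) = -36)
K = 1 (K = 3 - 1*2 = 3 - 2 = 1)
j(R, W) = 9*R + 9*W (j(R, W) = (3 + 6)*(R + W) = 9*(R + W) = 9*R + 9*W)
j(z, K)**2 = (9*(-36) + 9*1)**2 = (-324 + 9)**2 = (-315)**2 = 99225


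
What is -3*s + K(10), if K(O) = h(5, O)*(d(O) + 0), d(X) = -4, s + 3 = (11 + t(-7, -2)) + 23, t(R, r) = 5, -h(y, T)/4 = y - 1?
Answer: -44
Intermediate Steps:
h(y, T) = 4 - 4*y (h(y, T) = -4*(y - 1) = -4*(-1 + y) = 4 - 4*y)
s = 36 (s = -3 + ((11 + 5) + 23) = -3 + (16 + 23) = -3 + 39 = 36)
K(O) = 64 (K(O) = (4 - 4*5)*(-4 + 0) = (4 - 20)*(-4) = -16*(-4) = 64)
-3*s + K(10) = -3*36 + 64 = -108 + 64 = -44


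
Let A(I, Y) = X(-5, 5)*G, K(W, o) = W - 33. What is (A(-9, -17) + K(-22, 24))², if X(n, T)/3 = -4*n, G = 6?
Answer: 93025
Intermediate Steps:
X(n, T) = -12*n (X(n, T) = 3*(-4*n) = -12*n)
K(W, o) = -33 + W
A(I, Y) = 360 (A(I, Y) = -12*(-5)*6 = 60*6 = 360)
(A(-9, -17) + K(-22, 24))² = (360 + (-33 - 22))² = (360 - 55)² = 305² = 93025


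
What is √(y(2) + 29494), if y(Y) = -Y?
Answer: 2*√7373 ≈ 171.73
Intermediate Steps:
√(y(2) + 29494) = √(-1*2 + 29494) = √(-2 + 29494) = √29492 = 2*√7373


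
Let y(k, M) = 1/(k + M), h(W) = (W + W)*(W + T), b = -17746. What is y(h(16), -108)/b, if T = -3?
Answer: -1/5465768 ≈ -1.8296e-7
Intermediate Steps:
h(W) = 2*W*(-3 + W) (h(W) = (W + W)*(W - 3) = (2*W)*(-3 + W) = 2*W*(-3 + W))
y(k, M) = 1/(M + k)
y(h(16), -108)/b = 1/(-108 + 2*16*(-3 + 16)*(-17746)) = -1/17746/(-108 + 2*16*13) = -1/17746/(-108 + 416) = -1/17746/308 = (1/308)*(-1/17746) = -1/5465768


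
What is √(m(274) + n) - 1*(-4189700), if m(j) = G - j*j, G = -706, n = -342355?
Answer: 4189700 + I*√418137 ≈ 4.1897e+6 + 646.63*I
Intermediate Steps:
m(j) = -706 - j² (m(j) = -706 - j*j = -706 - j²)
√(m(274) + n) - 1*(-4189700) = √((-706 - 1*274²) - 342355) - 1*(-4189700) = √((-706 - 1*75076) - 342355) + 4189700 = √((-706 - 75076) - 342355) + 4189700 = √(-75782 - 342355) + 4189700 = √(-418137) + 4189700 = I*√418137 + 4189700 = 4189700 + I*√418137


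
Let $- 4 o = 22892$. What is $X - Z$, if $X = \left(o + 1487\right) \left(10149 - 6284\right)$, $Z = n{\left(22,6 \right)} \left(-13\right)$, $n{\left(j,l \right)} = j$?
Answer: $-16371854$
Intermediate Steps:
$o = -5723$ ($o = \left(- \frac{1}{4}\right) 22892 = -5723$)
$Z = -286$ ($Z = 22 \left(-13\right) = -286$)
$X = -16372140$ ($X = \left(-5723 + 1487\right) \left(10149 - 6284\right) = \left(-4236\right) 3865 = -16372140$)
$X - Z = -16372140 - -286 = -16372140 + 286 = -16371854$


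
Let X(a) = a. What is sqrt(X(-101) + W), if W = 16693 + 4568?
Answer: 46*sqrt(10) ≈ 145.46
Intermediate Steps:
W = 21261
sqrt(X(-101) + W) = sqrt(-101 + 21261) = sqrt(21160) = 46*sqrt(10)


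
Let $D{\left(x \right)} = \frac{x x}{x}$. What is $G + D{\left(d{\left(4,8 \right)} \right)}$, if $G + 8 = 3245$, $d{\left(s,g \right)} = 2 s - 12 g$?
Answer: $3149$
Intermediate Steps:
$d{\left(s,g \right)} = - 12 g + 2 s$
$G = 3237$ ($G = -8 + 3245 = 3237$)
$D{\left(x \right)} = x$ ($D{\left(x \right)} = \frac{x^{2}}{x} = x$)
$G + D{\left(d{\left(4,8 \right)} \right)} = 3237 + \left(\left(-12\right) 8 + 2 \cdot 4\right) = 3237 + \left(-96 + 8\right) = 3237 - 88 = 3149$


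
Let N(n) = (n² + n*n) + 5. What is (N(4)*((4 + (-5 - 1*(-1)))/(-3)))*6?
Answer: 0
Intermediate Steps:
N(n) = 5 + 2*n² (N(n) = (n² + n²) + 5 = 2*n² + 5 = 5 + 2*n²)
(N(4)*((4 + (-5 - 1*(-1)))/(-3)))*6 = ((5 + 2*4²)*((4 + (-5 - 1*(-1)))/(-3)))*6 = ((5 + 2*16)*((4 + (-5 + 1))*(-⅓)))*6 = ((5 + 32)*((4 - 4)*(-⅓)))*6 = (37*(0*(-⅓)))*6 = (37*0)*6 = 0*6 = 0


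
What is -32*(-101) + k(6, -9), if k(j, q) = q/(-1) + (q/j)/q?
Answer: 19447/6 ≈ 3241.2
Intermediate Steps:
k(j, q) = 1/j - q (k(j, q) = q*(-1) + 1/j = -q + 1/j = 1/j - q)
-32*(-101) + k(6, -9) = -32*(-101) + (1/6 - 1*(-9)) = 3232 + (⅙ + 9) = 3232 + 55/6 = 19447/6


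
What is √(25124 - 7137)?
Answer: √17987 ≈ 134.12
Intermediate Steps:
√(25124 - 7137) = √17987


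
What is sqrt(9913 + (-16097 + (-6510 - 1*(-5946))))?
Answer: 2*I*sqrt(1687) ≈ 82.146*I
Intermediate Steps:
sqrt(9913 + (-16097 + (-6510 - 1*(-5946)))) = sqrt(9913 + (-16097 + (-6510 + 5946))) = sqrt(9913 + (-16097 - 564)) = sqrt(9913 - 16661) = sqrt(-6748) = 2*I*sqrt(1687)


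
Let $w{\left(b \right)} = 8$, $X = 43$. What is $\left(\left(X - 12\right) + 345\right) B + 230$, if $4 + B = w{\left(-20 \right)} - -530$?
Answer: $201014$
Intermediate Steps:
$B = 534$ ($B = -4 + \left(8 - -530\right) = -4 + \left(8 + 530\right) = -4 + 538 = 534$)
$\left(\left(X - 12\right) + 345\right) B + 230 = \left(\left(43 - 12\right) + 345\right) 534 + 230 = \left(31 + 345\right) 534 + 230 = 376 \cdot 534 + 230 = 200784 + 230 = 201014$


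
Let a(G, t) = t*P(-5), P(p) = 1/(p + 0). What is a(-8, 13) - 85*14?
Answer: -5963/5 ≈ -1192.6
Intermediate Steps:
P(p) = 1/p
a(G, t) = -t/5 (a(G, t) = t/(-5) = t*(-1/5) = -t/5)
a(-8, 13) - 85*14 = -1/5*13 - 85*14 = -13/5 - 1190 = -5963/5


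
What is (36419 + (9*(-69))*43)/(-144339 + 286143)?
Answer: 2429/35451 ≈ 0.068517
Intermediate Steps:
(36419 + (9*(-69))*43)/(-144339 + 286143) = (36419 - 621*43)/141804 = (36419 - 26703)*(1/141804) = 9716*(1/141804) = 2429/35451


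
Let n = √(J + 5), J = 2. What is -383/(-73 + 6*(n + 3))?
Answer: 21065/2773 + 2298*√7/2773 ≈ 9.7890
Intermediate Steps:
n = √7 (n = √(2 + 5) = √7 ≈ 2.6458)
-383/(-73 + 6*(n + 3)) = -383/(-73 + 6*(√7 + 3)) = -383/(-73 + 6*(3 + √7)) = -383/(-73 + (18 + 6*√7)) = -383/(-55 + 6*√7)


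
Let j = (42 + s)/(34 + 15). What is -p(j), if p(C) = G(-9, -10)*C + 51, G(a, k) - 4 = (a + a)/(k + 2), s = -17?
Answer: -10621/196 ≈ -54.189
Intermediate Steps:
G(a, k) = 4 + 2*a/(2 + k) (G(a, k) = 4 + (a + a)/(k + 2) = 4 + (2*a)/(2 + k) = 4 + 2*a/(2 + k))
j = 25/49 (j = (42 - 17)/(34 + 15) = 25/49 ≈ 0.51020)
p(C) = 51 + 25*C/4 (p(C) = (2*(4 - 9 + 2*(-10))/(2 - 10))*C + 51 = (2*(4 - 9 - 20)/(-8))*C + 51 = (2*(-⅛)*(-25))*C + 51 = 25*C/4 + 51 = 51 + 25*C/4)
-p(j) = -(51 + (25/4)*(25/49)) = -(51 + 625/196) = -1*10621/196 = -10621/196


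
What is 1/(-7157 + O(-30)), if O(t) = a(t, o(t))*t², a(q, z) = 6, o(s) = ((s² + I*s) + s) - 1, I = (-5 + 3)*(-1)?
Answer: -1/1757 ≈ -0.00056915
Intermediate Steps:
I = 2 (I = -2*(-1) = 2)
o(s) = -1 + s² + 3*s (o(s) = ((s² + 2*s) + s) - 1 = (s² + 3*s) - 1 = -1 + s² + 3*s)
O(t) = 6*t²
1/(-7157 + O(-30)) = 1/(-7157 + 6*(-30)²) = 1/(-7157 + 6*900) = 1/(-7157 + 5400) = 1/(-1757) = -1/1757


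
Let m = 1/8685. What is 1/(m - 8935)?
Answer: -8685/77600474 ≈ -0.00011192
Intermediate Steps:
m = 1/8685 ≈ 0.00011514
1/(m - 8935) = 1/(1/8685 - 8935) = 1/(-77600474/8685) = -8685/77600474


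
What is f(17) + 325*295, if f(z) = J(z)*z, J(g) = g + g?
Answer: 96453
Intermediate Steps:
J(g) = 2*g
f(z) = 2*z² (f(z) = (2*z)*z = 2*z²)
f(17) + 325*295 = 2*17² + 325*295 = 2*289 + 95875 = 578 + 95875 = 96453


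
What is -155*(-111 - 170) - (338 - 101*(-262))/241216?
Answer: 656633505/15076 ≈ 43555.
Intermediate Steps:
-155*(-111 - 170) - (338 - 101*(-262))/241216 = -155*(-281) - (338 + 26462)/241216 = 43555 - 26800/241216 = 43555 - 1*1675/15076 = 43555 - 1675/15076 = 656633505/15076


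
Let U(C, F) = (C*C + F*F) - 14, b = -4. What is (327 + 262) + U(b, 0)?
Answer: 591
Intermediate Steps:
U(C, F) = -14 + C² + F² (U(C, F) = (C² + F²) - 14 = -14 + C² + F²)
(327 + 262) + U(b, 0) = (327 + 262) + (-14 + (-4)² + 0²) = 589 + (-14 + 16 + 0) = 589 + 2 = 591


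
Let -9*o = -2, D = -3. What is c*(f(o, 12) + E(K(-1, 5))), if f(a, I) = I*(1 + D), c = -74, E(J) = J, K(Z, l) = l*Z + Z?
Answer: 2220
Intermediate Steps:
K(Z, l) = Z + Z*l (K(Z, l) = Z*l + Z = Z + Z*l)
o = 2/9 (o = -⅑*(-2) = 2/9 ≈ 0.22222)
f(a, I) = -2*I (f(a, I) = I*(1 - 3) = I*(-2) = -2*I)
c*(f(o, 12) + E(K(-1, 5))) = -74*(-2*12 - (1 + 5)) = -74*(-24 - 1*6) = -74*(-24 - 6) = -74*(-30) = 2220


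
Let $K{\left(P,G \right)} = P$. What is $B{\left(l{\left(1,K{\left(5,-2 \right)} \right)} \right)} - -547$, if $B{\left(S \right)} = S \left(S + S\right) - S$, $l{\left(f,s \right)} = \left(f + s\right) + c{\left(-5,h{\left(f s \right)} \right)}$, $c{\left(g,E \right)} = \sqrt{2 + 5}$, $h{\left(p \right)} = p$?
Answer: $627 + 23 \sqrt{7} \approx 687.85$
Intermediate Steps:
$c{\left(g,E \right)} = \sqrt{7}$
$l{\left(f,s \right)} = f + s + \sqrt{7}$ ($l{\left(f,s \right)} = \left(f + s\right) + \sqrt{7} = f + s + \sqrt{7}$)
$B{\left(S \right)} = - S + 2 S^{2}$ ($B{\left(S \right)} = S 2 S - S = 2 S^{2} - S = - S + 2 S^{2}$)
$B{\left(l{\left(1,K{\left(5,-2 \right)} \right)} \right)} - -547 = \left(1 + 5 + \sqrt{7}\right) \left(-1 + 2 \left(1 + 5 + \sqrt{7}\right)\right) - -547 = \left(6 + \sqrt{7}\right) \left(-1 + 2 \left(6 + \sqrt{7}\right)\right) + 547 = \left(6 + \sqrt{7}\right) \left(-1 + \left(12 + 2 \sqrt{7}\right)\right) + 547 = \left(6 + \sqrt{7}\right) \left(11 + 2 \sqrt{7}\right) + 547 = 547 + \left(6 + \sqrt{7}\right) \left(11 + 2 \sqrt{7}\right)$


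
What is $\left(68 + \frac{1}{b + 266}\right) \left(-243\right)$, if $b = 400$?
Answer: $- \frac{1222803}{74} \approx -16524.0$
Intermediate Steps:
$\left(68 + \frac{1}{b + 266}\right) \left(-243\right) = \left(68 + \frac{1}{400 + 266}\right) \left(-243\right) = \left(68 + \frac{1}{666}\right) \left(-243\right) = \frac{45289}{666} \left(-243\right) = - \frac{1222803}{74}$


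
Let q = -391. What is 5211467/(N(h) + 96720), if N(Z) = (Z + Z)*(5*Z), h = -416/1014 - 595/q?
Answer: 4193193251403/77831722570 ≈ 53.875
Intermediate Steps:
h = 997/897 (h = -416/1014 - 595/(-391) = -416*1/1014 - 595*(-1/391) = -16/39 + 35/23 = 997/897 ≈ 1.1115)
N(Z) = 10*Z² (N(Z) = (2*Z)*(5*Z) = 10*Z²)
5211467/(N(h) + 96720) = 5211467/(10*(997/897)² + 96720) = 5211467/(10*(994009/804609) + 96720) = 5211467/(9940090/804609 + 96720) = 5211467/(77831722570/804609) = 5211467*(804609/77831722570) = 4193193251403/77831722570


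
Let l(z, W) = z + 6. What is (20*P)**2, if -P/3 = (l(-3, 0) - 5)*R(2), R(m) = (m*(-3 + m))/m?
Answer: 14400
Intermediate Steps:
l(z, W) = 6 + z
R(m) = -3 + m
P = -6 (P = -3*((6 - 3) - 5)*(-3 + 2) = -3*(3 - 5)*(-1) = -(-6)*(-1) = -3*2 = -6)
(20*P)**2 = (20*(-6))**2 = (-120)**2 = 14400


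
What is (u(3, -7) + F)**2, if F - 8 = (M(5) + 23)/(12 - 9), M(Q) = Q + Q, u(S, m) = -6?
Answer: 169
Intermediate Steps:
M(Q) = 2*Q
F = 19 (F = 8 + (2*5 + 23)/(12 - 9) = 8 + (10 + 23)/3 = 8 + 33*(1/3) = 8 + 11 = 19)
(u(3, -7) + F)**2 = (-6 + 19)**2 = 13**2 = 169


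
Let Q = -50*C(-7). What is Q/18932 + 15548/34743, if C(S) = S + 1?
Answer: 76194409/164438619 ≈ 0.46336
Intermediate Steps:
C(S) = 1 + S
Q = 300 (Q = -50*(1 - 7) = -50*(-6) = 300)
Q/18932 + 15548/34743 = 300/18932 + 15548/34743 = 300*(1/18932) + 15548*(1/34743) = 75/4733 + 15548/34743 = 76194409/164438619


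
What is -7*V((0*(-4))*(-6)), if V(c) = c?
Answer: 0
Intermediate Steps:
-7*V((0*(-4))*(-6)) = -7*0*(-4)*(-6) = -0*(-6) = -7*0 = 0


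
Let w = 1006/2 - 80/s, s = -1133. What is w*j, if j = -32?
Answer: -18239328/1133 ≈ -16098.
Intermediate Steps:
w = 569979/1133 (w = 1006/2 - 80/(-1133) = 1006*(½) - 80*(-1/1133) = 503 + 80/1133 = 569979/1133 ≈ 503.07)
w*j = (569979/1133)*(-32) = -18239328/1133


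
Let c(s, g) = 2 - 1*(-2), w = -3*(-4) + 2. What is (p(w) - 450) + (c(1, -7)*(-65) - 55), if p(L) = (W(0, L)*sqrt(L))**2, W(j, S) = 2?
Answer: -709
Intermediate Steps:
w = 14 (w = 12 + 2 = 14)
c(s, g) = 4 (c(s, g) = 2 + 2 = 4)
p(L) = 4*L (p(L) = (2*sqrt(L))**2 = 4*L)
(p(w) - 450) + (c(1, -7)*(-65) - 55) = (4*14 - 450) + (4*(-65) - 55) = (56 - 450) + (-260 - 55) = -394 - 315 = -709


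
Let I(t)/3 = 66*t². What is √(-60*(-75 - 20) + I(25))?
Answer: 5*√5178 ≈ 359.79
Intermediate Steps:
I(t) = 198*t² (I(t) = 3*(66*t²) = 198*t²)
√(-60*(-75 - 20) + I(25)) = √(-60*(-75 - 20) + 198*25²) = √(-60*(-95) + 198*625) = √(5700 + 123750) = √129450 = 5*√5178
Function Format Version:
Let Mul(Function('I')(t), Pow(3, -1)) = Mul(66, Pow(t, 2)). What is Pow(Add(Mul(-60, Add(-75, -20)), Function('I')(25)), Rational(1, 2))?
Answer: Mul(5, Pow(5178, Rational(1, 2))) ≈ 359.79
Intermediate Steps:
Function('I')(t) = Mul(198, Pow(t, 2)) (Function('I')(t) = Mul(3, Mul(66, Pow(t, 2))) = Mul(198, Pow(t, 2)))
Pow(Add(Mul(-60, Add(-75, -20)), Function('I')(25)), Rational(1, 2)) = Pow(Add(Mul(-60, Add(-75, -20)), Mul(198, Pow(25, 2))), Rational(1, 2)) = Pow(Add(Mul(-60, -95), Mul(198, 625)), Rational(1, 2)) = Pow(Add(5700, 123750), Rational(1, 2)) = Pow(129450, Rational(1, 2)) = Mul(5, Pow(5178, Rational(1, 2)))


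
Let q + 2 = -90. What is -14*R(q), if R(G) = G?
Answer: 1288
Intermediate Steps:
q = -92 (q = -2 - 90 = -92)
-14*R(q) = -14*(-92) = 1288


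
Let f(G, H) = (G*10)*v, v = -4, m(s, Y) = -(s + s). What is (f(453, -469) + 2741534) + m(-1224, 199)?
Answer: 2725862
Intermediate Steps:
m(s, Y) = -2*s
f(G, H) = -40*G (f(G, H) = (G*10)*(-4) = (10*G)*(-4) = -40*G)
(f(453, -469) + 2741534) + m(-1224, 199) = (-40*453 + 2741534) - 2*(-1224) = (-18120 + 2741534) + 2448 = 2723414 + 2448 = 2725862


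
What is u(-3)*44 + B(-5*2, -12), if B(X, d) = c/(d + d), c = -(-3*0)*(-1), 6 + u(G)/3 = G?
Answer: -1188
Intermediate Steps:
u(G) = -18 + 3*G
c = 0 (c = -0*(-1) = -1*0 = 0)
B(X, d) = 0 (B(X, d) = 0/(d + d) = 0/((2*d)) = 0*(1/(2*d)) = 0)
u(-3)*44 + B(-5*2, -12) = (-18 + 3*(-3))*44 + 0 = (-18 - 9)*44 + 0 = -27*44 + 0 = -1188 + 0 = -1188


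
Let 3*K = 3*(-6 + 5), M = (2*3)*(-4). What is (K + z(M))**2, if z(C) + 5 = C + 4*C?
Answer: 15876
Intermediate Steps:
M = -24 (M = 6*(-4) = -24)
z(C) = -5 + 5*C (z(C) = -5 + (C + 4*C) = -5 + 5*C)
K = -1 (K = (3*(-6 + 5))/3 = (3*(-1))/3 = (1/3)*(-3) = -1)
(K + z(M))**2 = (-1 + (-5 + 5*(-24)))**2 = (-1 + (-5 - 120))**2 = (-1 - 125)**2 = (-126)**2 = 15876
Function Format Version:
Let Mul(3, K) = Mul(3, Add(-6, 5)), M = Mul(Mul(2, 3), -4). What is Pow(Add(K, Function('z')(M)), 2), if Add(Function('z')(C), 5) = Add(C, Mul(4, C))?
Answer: 15876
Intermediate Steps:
M = -24 (M = Mul(6, -4) = -24)
Function('z')(C) = Add(-5, Mul(5, C)) (Function('z')(C) = Add(-5, Add(C, Mul(4, C))) = Add(-5, Mul(5, C)))
K = -1 (K = Mul(Rational(1, 3), Mul(3, Add(-6, 5))) = Mul(Rational(1, 3), Mul(3, -1)) = Mul(Rational(1, 3), -3) = -1)
Pow(Add(K, Function('z')(M)), 2) = Pow(Add(-1, Add(-5, Mul(5, -24))), 2) = Pow(Add(-1, Add(-5, -120)), 2) = Pow(Add(-1, -125), 2) = Pow(-126, 2) = 15876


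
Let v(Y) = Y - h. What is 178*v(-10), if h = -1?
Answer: -1602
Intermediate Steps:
v(Y) = 1 + Y (v(Y) = Y - 1*(-1) = Y + 1 = 1 + Y)
178*v(-10) = 178*(1 - 10) = 178*(-9) = -1602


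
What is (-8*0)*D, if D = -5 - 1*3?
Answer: 0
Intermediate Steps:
D = -8 (D = -5 - 3 = -8)
(-8*0)*D = -8*0*(-8) = 0*(-8) = 0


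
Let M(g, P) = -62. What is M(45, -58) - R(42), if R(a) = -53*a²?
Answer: 93430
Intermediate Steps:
M(45, -58) - R(42) = -62 - (-53)*42² = -62 - (-53)*1764 = -62 - 1*(-93492) = -62 + 93492 = 93430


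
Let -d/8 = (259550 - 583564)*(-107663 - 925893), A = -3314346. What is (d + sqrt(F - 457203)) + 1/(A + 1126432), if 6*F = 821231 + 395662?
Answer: -5861624885684852609/2187914 + 5*I*sqrt(40702)/2 ≈ -2.6791e+12 + 504.37*I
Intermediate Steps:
F = 405631/2 (F = (821231 + 395662)/6 = (1/6)*1216893 = 405631/2 ≈ 2.0282e+5)
d = -2679092910272 (d = -8*(259550 - 583564)*(-107663 - 925893) = -(-2592112)*(-1033556) = -8*334886613784 = -2679092910272)
(d + sqrt(F - 457203)) + 1/(A + 1126432) = (-2679092910272 + sqrt(405631/2 - 457203)) + 1/(-3314346 + 1126432) = (-2679092910272 + sqrt(-508775/2)) + 1/(-2187914) = (-2679092910272 + 5*I*sqrt(40702)/2) - 1/2187914 = -5861624885684852609/2187914 + 5*I*sqrt(40702)/2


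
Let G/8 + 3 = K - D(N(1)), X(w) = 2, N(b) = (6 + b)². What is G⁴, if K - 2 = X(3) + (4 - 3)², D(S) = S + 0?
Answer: 19987173376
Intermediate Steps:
D(S) = S
K = 5 (K = 2 + (2 + (4 - 3)²) = 2 + (2 + 1²) = 2 + (2 + 1) = 2 + 3 = 5)
G = -376 (G = -24 + 8*(5 - (6 + 1)²) = -24 + 8*(5 - 1*7²) = -24 + 8*(5 - 1*49) = -24 + 8*(5 - 49) = -24 + 8*(-44) = -24 - 352 = -376)
G⁴ = (-376)⁴ = 19987173376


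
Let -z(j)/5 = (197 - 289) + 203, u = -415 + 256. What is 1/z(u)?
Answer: -1/555 ≈ -0.0018018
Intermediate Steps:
u = -159
z(j) = -555 (z(j) = -5*((197 - 289) + 203) = -5*(-92 + 203) = -5*111 = -555)
1/z(u) = 1/(-555) = -1/555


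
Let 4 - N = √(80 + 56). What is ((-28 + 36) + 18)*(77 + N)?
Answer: 2106 - 52*√34 ≈ 1802.8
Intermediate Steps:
N = 4 - 2*√34 (N = 4 - √(80 + 56) = 4 - √136 = 4 - 2*√34 ≈ -7.6619)
((-28 + 36) + 18)*(77 + N) = ((-28 + 36) + 18)*(77 + (4 - 2*√34)) = (8 + 18)*(81 - 2*√34) = 26*(81 - 2*√34) = 2106 - 52*√34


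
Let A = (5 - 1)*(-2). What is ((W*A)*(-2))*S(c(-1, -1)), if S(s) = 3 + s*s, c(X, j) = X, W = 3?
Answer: 192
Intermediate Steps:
S(s) = 3 + s²
A = -8 (A = 4*(-2) = -8)
((W*A)*(-2))*S(c(-1, -1)) = ((3*(-8))*(-2))*(3 + (-1)²) = (-24*(-2))*(3 + 1) = 48*4 = 192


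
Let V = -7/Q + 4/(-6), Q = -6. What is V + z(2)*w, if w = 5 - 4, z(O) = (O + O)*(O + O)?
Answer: 33/2 ≈ 16.500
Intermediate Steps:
V = 1/2 (V = -7/(-6) + 4/(-6) = -7*(-1/6) + 4*(-1/6) = 7/6 - 2/3 = 1/2 ≈ 0.50000)
z(O) = 4*O**2 (z(O) = (2*O)*(2*O) = 4*O**2)
w = 1
V + z(2)*w = 1/2 + (4*2**2)*1 = 1/2 + (4*4)*1 = 1/2 + 16*1 = 1/2 + 16 = 33/2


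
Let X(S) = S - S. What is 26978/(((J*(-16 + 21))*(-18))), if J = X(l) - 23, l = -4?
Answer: 13489/1035 ≈ 13.033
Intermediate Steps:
X(S) = 0
J = -23 (J = 0 - 23 = -23)
26978/(((J*(-16 + 21))*(-18))) = 26978/((-23*(-16 + 21)*(-18))) = 26978/((-23*5*(-18))) = 26978/((-115*(-18))) = 26978/2070 = 26978*(1/2070) = 13489/1035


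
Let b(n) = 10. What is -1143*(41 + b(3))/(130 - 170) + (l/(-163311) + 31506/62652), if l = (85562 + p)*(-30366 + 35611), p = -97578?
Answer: 62882402264203/34105869240 ≈ 1843.7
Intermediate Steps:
l = -63023920 (l = (85562 - 97578)*(-30366 + 35611) = -12016*5245 = -63023920)
-1143*(41 + b(3))/(130 - 170) + (l/(-163311) + 31506/62652) = -1143*(41 + 10)/(130 - 170) + (-63023920/(-163311) + 31506/62652) = -58293/(-40) + (-63023920*(-1/163311) + 31506*(1/62652)) = -58293*(-1)/40 + (63023920/163311 + 5251/10442) = -1143*(-51/40) + 658953318701/1705293462 = 58293/40 + 658953318701/1705293462 = 62882402264203/34105869240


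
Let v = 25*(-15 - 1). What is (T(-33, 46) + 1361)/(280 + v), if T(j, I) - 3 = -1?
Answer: -1363/120 ≈ -11.358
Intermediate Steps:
T(j, I) = 2 (T(j, I) = 3 - 1 = 2)
v = -400 (v = 25*(-16) = -400)
(T(-33, 46) + 1361)/(280 + v) = (2 + 1361)/(280 - 400) = 1363/(-120) = 1363*(-1/120) = -1363/120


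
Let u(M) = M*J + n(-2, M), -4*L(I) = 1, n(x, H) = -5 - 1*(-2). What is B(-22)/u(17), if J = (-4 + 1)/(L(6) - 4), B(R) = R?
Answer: -22/9 ≈ -2.4444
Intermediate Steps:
n(x, H) = -3 (n(x, H) = -5 + 2 = -3)
L(I) = -¼ (L(I) = -¼*1 = -¼)
J = 12/17 (J = (-4 + 1)/(-¼ - 4) = -3/(-17/4) = -3*(-4/17) = 12/17 ≈ 0.70588)
u(M) = -3 + 12*M/17 (u(M) = M*(12/17) - 3 = 12*M/17 - 3 = -3 + 12*M/17)
B(-22)/u(17) = -22/(-3 + (12/17)*17) = -22/(-3 + 12) = -22/9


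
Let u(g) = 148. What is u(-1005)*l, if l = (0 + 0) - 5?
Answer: -740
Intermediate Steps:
l = -5 (l = 0 - 5 = -5)
u(-1005)*l = 148*(-5) = -740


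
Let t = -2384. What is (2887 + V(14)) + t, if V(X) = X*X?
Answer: 699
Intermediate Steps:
V(X) = X²
(2887 + V(14)) + t = (2887 + 14²) - 2384 = (2887 + 196) - 2384 = 3083 - 2384 = 699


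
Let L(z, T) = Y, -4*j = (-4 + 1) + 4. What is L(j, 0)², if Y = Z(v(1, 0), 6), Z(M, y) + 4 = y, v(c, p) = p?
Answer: 4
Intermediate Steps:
j = -¼ (j = -((-4 + 1) + 4)/4 = -(-3 + 4)/4 = -¼*1 = -¼ ≈ -0.25000)
Z(M, y) = -4 + y
Y = 2 (Y = -4 + 6 = 2)
L(z, T) = 2
L(j, 0)² = 2² = 4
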